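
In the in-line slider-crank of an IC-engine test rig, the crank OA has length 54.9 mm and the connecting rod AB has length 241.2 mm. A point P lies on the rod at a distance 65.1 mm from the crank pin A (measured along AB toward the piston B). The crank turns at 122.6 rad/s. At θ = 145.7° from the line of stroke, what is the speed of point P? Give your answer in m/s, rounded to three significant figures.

ω = 122.6 rad/s.  Crank-pin speed |V_A| = rω = 6.7307 m/s, perpendicular to OA.
Rod angle: sinφ = −(r/L) sinθ ⇒ φ = -7.369°; ω_rod = −rω cosθ/√(L²−r²sin²θ) = +23.244 rad/s.
V_P = V_A + ω_rod × AP, with AP = 0.0651 m along the rod.
Components: V_Px = −rω sinθ − a·ω_rod·sinφ = -3.5989 m/s;  V_Py = rω cosθ + a·ω_rod·cosφ = -4.0595 m/s.
|V_P| = √(V_Px² + V_Py²) = 5.4251 m/s.

5.43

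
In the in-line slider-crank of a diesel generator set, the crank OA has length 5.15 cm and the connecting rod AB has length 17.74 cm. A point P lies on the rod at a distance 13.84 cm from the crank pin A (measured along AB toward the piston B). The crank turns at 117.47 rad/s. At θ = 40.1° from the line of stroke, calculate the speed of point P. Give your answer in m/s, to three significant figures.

ω = 117.5 rad/s.  Crank-pin speed |V_A| = rω = 6.0497 m/s, perpendicular to OA.
Rod angle: sinφ = −(r/L) sinθ ⇒ φ = -10.777°; ω_rod = −rω cosθ/√(L²−r²sin²θ) = -26.554 rad/s.
V_P = V_A + ω_rod × AP, with AP = 0.1384 m along the rod.
Components: V_Px = −rω sinθ − a·ω_rod·sinφ = -4.584 m/s;  V_Py = rω cosθ + a·ω_rod·cosφ = +1.0173 m/s.
|V_P| = √(V_Px² + V_Py²) = 4.6955 m/s.

4.70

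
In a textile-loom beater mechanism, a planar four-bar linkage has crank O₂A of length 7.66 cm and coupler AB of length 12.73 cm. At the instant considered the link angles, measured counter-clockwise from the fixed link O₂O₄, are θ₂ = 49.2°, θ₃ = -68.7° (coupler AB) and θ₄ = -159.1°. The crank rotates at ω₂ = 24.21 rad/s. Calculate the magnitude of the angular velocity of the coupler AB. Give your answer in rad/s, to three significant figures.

ω₂ = 24.21 rad/s
Differentiating the loop-closure r₂e^{iθ₂}+r₃e^{iθ₃}=r₁+r₄e^{iθ₄} gives r₂ω₂e^{iθ₂}+r₃ω₃e^{iθ₃}=r₄ω₄e^{iθ₄}.
Eliminating the other unknown: ω₃ = r₂ω₂ sin(θ₄−θ₂) / [r₃ sin(θ₃−θ₄)].
Numerator sine = +0.47409; denominator sine = +0.99998.
Result = 0.0766·24.21·(+0.47409) / (0.1273·(+0.99998)) = +6.9066 rad/s; magnitude 6.9066 rad/s.

6.91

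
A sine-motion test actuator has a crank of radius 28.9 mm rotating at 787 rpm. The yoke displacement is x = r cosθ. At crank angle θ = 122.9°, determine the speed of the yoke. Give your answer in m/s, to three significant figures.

2.00

ω = 82.41 rad/s (from 787 rpm).
x = r cosθ ⇒ ẋ = −rω sinθ.
|v| = rω|sinθ| = 0.0289·82.41·|sin 122.9°| = 1.9998 m/s.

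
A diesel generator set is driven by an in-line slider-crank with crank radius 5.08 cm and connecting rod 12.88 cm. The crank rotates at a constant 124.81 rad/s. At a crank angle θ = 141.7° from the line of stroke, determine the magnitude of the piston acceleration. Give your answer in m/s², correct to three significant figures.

534

ω = 124.8 rad/s
x(θ) = r cosθ + √(L² − r² sin²θ); with ω constant, a = ω²·d²x/dθ².
d²x/dθ² = −r cosθ − r²(cos2θ)/√u − r⁴ sin²2θ/(4u^{3/2}),  u = L² − r² sin²θ = 0.0155981 m².
Substituting r = 0.0508 m, L = 0.1288 m, θ = 141.7°: d²x/dθ² = +0.034269 m.
a = ω²·d²x/dθ² = (124.8)²·(+0.034269) = +533.83 m/s²;  |a| = 533.83 m/s².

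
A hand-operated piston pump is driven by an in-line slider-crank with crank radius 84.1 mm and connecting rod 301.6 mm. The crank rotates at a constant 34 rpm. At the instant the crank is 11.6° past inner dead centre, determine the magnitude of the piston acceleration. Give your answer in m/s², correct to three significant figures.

1.32

ω = 2π·34/60 = 3.56 rad/s
x(θ) = r cosθ + √(L² − r² sin²θ); with ω constant, a = ω²·d²x/dθ².
d²x/dθ² = −r cosθ − r²(cos2θ)/√u − r⁴ sin²2θ/(4u^{3/2}),  u = L² − r² sin²θ = 0.0906766 m².
Substituting r = 0.0841 m, L = 0.3016 m, θ = 11.6°: d²x/dθ² = -0.10404 m.
a = ω²·d²x/dθ² = (3.56)²·(-0.10404) = -1.3189 m/s²;  |a| = 1.3189 m/s².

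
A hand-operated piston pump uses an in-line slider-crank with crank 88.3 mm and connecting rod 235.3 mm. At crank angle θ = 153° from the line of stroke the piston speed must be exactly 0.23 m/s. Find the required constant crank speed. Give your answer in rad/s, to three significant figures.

8.68

For an in-line slider-crank, |v_piston| = rω|sinθ|·[1 + r cosθ/√(L² − r² sin²θ)].
With r = 0.0883 m, L = 0.2353 m, θ = 153°: the bracketed kinematic factor |dx/dθ| = 0.026485 m.
ω = v/|dx/dθ| = 0.23/0.026485 = 8.6843 rad/s.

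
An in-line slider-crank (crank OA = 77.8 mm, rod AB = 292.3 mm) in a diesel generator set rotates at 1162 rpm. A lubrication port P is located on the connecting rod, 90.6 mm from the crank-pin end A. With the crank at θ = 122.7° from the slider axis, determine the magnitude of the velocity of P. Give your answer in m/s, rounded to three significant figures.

ω = 121.7 rad/s.  Crank-pin speed |V_A| = rω = 9.467 m/s, perpendicular to OA.
Rod angle: sinφ = −(r/L) sinθ ⇒ φ = -12.943°; ω_rod = −rω cosθ/√(L²−r²sin²θ) = +17.953 rad/s.
V_P = V_A + ω_rod × AP, with AP = 0.0906 m along the rod.
Components: V_Px = −rω sinθ − a·ω_rod·sinφ = -7.6023 m/s;  V_Py = rω cosθ + a·ω_rod·cosφ = -3.5292 m/s.
|V_P| = √(V_Px² + V_Py²) = 8.3815 m/s.

8.38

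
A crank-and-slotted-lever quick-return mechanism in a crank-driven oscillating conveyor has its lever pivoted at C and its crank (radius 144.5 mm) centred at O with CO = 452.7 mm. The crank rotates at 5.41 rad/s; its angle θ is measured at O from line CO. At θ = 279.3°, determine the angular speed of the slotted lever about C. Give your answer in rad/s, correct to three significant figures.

ω = 5.41 rad/s
Crank pin A relative to C: A = (d + r cosθ, r sinθ); lever angle φ = atan2(r sinθ, d + r cosθ).
Differentiating tanφ: φ̇ = rω(d cosθ + r)/(d² + r² + 2dr cosθ).
d² + r² + 2dr cosθ = |CA|² = 0.24696 m²;  d cosθ + r = +0.21766 m.
|ω_lever| = |0.1445·5.41·+0.21766| / 0.24696 = 0.68899 rad/s.

0.689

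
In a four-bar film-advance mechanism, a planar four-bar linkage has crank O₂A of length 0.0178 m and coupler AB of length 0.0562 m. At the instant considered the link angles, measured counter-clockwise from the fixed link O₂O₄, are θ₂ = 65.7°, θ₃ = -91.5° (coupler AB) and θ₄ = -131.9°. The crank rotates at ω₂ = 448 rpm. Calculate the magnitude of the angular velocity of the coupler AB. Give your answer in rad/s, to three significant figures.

ω₂ = 46.91 rad/s (from 448 rpm).
Differentiating the loop-closure r₂e^{iθ₂}+r₃e^{iθ₃}=r₁+r₄e^{iθ₄} gives r₂ω₂e^{iθ₂}+r₃ω₃e^{iθ₃}=r₄ω₄e^{iθ₄}.
Eliminating the other unknown: ω₃ = r₂ω₂ sin(θ₄−θ₂) / [r₃ sin(θ₃−θ₄)].
Numerator sine = +0.30237; denominator sine = +0.64812.
Result = 0.0178·46.91·(+0.30237) / (0.0562·(+0.64812)) = +6.9322 rad/s; magnitude 6.9322 rad/s.

6.93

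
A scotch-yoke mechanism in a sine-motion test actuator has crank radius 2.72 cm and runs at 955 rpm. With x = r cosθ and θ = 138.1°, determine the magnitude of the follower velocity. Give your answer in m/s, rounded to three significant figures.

1.82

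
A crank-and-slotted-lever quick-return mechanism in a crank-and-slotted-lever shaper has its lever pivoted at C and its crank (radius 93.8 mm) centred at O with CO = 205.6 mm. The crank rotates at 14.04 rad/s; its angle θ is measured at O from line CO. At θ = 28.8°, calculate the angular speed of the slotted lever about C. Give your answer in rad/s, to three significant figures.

4.25

ω = 14.04 rad/s
Crank pin A relative to C: A = (d + r cosθ, r sinθ); lever angle φ = atan2(r sinθ, d + r cosθ).
Differentiating tanφ: φ̇ = rω(d cosθ + r)/(d² + r² + 2dr cosθ).
d² + r² + 2dr cosθ = |CA|² = 0.0848694 m²;  d cosθ + r = +0.27397 m.
|ω_lever| = |0.0938·14.04·+0.27397| / 0.0848694 = 4.2513 rad/s.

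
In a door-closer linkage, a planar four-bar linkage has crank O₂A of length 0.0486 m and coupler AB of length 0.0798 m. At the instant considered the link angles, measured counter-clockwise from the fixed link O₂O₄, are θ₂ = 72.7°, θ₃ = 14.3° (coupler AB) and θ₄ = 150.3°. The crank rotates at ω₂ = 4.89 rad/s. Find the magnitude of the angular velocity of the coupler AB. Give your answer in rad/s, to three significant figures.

4.19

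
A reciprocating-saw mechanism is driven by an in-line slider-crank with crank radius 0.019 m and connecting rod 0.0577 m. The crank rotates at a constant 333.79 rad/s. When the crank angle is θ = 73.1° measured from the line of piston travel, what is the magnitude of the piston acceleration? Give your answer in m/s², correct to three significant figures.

ω = 333.8 rad/s
x(θ) = r cosθ + √(L² − r² sin²θ); with ω constant, a = ω²·d²x/dθ².
d²x/dθ² = −r cosθ − r²(cos2θ)/√u − r⁴ sin²2θ/(4u^{3/2}),  u = L² − r² sin²θ = 0.0029988 m².
Substituting r = 0.019 m, L = 0.0577 m, θ = 73.1°: d²x/dθ² = -0.00010668 m.
a = ω²·d²x/dθ² = (333.8)²·(-0.00010668) = -11.886 m/s²;  |a| = 11.886 m/s².

11.9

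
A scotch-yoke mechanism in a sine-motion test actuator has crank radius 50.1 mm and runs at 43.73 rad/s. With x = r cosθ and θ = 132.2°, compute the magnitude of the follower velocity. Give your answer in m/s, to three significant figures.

ω = 43.73 rad/s
x = r cosθ ⇒ ẋ = −rω sinθ.
|v| = rω|sinθ| = 0.0501·43.73·|sin 132.2°| = 1.623 m/s.

1.62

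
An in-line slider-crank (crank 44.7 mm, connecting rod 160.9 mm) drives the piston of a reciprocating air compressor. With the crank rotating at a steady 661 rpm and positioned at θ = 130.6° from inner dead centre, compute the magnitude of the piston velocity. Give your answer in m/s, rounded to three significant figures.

1.91

ω = 2π·661/60 = 69.22 rad/s
For an in-line slider-crank, x = r cosθ + √(L² − r² sin²θ), so v = −rω sinθ·[1 + r cosθ/√(L² − r² sin²θ)].
With r = 0.0447 m, L = 0.1609 m, θ = 130.6°: √(L² − r² sin²θ) = 0.15728 m.
v = −0.0447·69.22·0.75927·[1 + 0.0447·-0.65077/0.15728] = -1.9148 m/s.
|v| = 1.9148 m/s.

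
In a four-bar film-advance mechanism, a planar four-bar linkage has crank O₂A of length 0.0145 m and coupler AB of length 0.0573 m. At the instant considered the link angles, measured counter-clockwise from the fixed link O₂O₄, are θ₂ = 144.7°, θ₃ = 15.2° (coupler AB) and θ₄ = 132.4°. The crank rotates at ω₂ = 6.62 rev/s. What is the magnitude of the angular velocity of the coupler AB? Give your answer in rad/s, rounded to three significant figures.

2.52

ω₂ = 41.59 rad/s (from 6.62 rev/s).
Differentiating the loop-closure r₂e^{iθ₂}+r₃e^{iθ₃}=r₁+r₄e^{iθ₄} gives r₂ω₂e^{iθ₂}+r₃ω₃e^{iθ₃}=r₄ω₄e^{iθ₄}.
Eliminating the other unknown: ω₃ = r₂ω₂ sin(θ₄−θ₂) / [r₃ sin(θ₃−θ₄)].
Numerator sine = -0.21303; denominator sine = -0.88942.
Result = 0.0145·41.59·(-0.21303) / (0.0573·(-0.88942)) = +2.5211 rad/s; magnitude 2.5211 rad/s.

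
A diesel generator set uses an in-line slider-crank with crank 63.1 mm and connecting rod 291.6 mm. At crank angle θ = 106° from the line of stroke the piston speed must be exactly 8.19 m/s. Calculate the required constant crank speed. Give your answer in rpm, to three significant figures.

1370

For an in-line slider-crank, |v_piston| = rω|sinθ|·[1 + r cosθ/√(L² − r² sin²θ)].
With r = 0.0631 m, L = 0.2916 m, θ = 106°: the bracketed kinematic factor |dx/dθ| = 0.056957 m.
ω = v/|dx/dθ| = 8.19/0.056957 = 143.79 rad/s.
N = 60ω/(2π) = 1373.1 rpm.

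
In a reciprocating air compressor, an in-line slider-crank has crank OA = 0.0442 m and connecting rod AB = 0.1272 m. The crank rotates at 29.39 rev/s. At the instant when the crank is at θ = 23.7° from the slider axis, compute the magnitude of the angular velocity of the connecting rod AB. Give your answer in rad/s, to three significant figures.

59.3

ω = 184.7 rad/s (converted from 29.39 rev/s).
The rod makes angle φ with the slider axis where L sinφ = r sinθ; differentiating, L cosφ·φ̇ = r ω cosθ.
L cosφ = √(L² − r² sin²θ) = 0.12595 m.
|ω_rod| = r ω |cosθ| / √(L² − r² sin²θ) = 0.0442·184.7·0.91566/0.12595 = 59.337 rad/s.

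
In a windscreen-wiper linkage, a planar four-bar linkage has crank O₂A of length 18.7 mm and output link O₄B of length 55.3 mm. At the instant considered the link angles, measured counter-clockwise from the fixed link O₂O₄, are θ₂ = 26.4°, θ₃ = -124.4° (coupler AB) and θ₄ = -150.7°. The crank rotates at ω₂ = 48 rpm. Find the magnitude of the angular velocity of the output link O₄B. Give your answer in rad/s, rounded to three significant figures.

1.87

ω₂ = 5.027 rad/s (from 48 rpm).
Differentiating the loop-closure r₂e^{iθ₂}+r₃e^{iθ₃}=r₁+r₄e^{iθ₄} gives r₂ω₂e^{iθ₂}+r₃ω₃e^{iθ₃}=r₄ω₄e^{iθ₄}.
Eliminating the other unknown: ω₄ = r₂ω₂ sin(θ₂−θ₃) / [r₄ sin(θ₄−θ₃)].
Numerator sine = +0.48786; denominator sine = -0.44307.
Result = 0.0187·5.027·(+0.48786) / (0.0553·(-0.44307)) = -1.8716 rad/s; magnitude 1.8716 rad/s.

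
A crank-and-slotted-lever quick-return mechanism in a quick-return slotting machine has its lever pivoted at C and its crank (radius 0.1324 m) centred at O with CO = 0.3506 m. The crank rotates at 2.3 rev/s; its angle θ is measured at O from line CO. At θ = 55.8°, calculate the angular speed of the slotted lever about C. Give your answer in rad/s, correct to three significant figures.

ω = 14.45 rad/s (from 2.3 rev/s).
Crank pin A relative to C: A = (d + r cosθ, r sinθ); lever angle φ = atan2(r sinθ, d + r cosθ).
Differentiating tanφ: φ̇ = rω(d cosθ + r)/(d² + r² + 2dr cosθ).
d² + r² + 2dr cosθ = |CA|² = 0.192633 m²;  d cosθ + r = +0.32947 m.
|ω_lever| = |0.1324·14.45·+0.32947| / 0.192633 = 3.2725 rad/s.

3.27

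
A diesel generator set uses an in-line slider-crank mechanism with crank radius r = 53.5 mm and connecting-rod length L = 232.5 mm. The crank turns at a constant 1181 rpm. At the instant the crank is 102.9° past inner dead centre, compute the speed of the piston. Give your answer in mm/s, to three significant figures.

6110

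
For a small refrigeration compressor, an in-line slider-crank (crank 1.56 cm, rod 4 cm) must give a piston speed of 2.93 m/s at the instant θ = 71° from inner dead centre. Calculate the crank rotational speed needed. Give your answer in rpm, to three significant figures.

1670

For an in-line slider-crank, |v_piston| = rω|sinθ|·[1 + r cosθ/√(L² − r² sin²θ)].
With r = 0.0156 m, L = 0.04 m, θ = 71°: the bracketed kinematic factor |dx/dθ| = 0.016765 m.
ω = v/|dx/dθ| = 2.93/0.016765 = 174.77 rad/s.
N = 60ω/(2π) = 1668.9 rpm.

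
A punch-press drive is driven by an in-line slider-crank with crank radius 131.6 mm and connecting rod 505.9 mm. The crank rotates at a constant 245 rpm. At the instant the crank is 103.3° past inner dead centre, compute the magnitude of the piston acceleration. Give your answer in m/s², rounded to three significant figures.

40.7

ω = 2π·245/60 = 25.66 rad/s
x(θ) = r cosθ + √(L² − r² sin²θ); with ω constant, a = ω²·d²x/dθ².
d²x/dθ² = −r cosθ − r²(cos2θ)/√u − r⁴ sin²2θ/(4u^{3/2}),  u = L² − r² sin²θ = 0.239533 m².
Substituting r = 0.1316 m, L = 0.5059 m, θ = 103.3°: d²x/dθ² = +0.061787 m.
a = ω²·d²x/dθ² = (25.66)²·(+0.061787) = +40.671 m/s²;  |a| = 40.671 m/s².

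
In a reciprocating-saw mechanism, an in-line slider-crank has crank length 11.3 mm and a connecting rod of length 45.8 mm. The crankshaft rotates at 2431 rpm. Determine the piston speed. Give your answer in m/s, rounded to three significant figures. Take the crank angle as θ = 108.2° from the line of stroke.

2.52

ω = 2π·2431/60 = 254.6 rad/s
For an in-line slider-crank, x = r cosθ + √(L² − r² sin²θ), so v = −rω sinθ·[1 + r cosθ/√(L² − r² sin²θ)].
With r = 0.0113 m, L = 0.0458 m, θ = 108.2°: √(L² − r² sin²θ) = 0.044524 m.
v = −0.0113·254.6·0.94997·[1 + 0.0113·-0.31233/0.044524] = -2.5161 m/s.
|v| = 2.5161 m/s.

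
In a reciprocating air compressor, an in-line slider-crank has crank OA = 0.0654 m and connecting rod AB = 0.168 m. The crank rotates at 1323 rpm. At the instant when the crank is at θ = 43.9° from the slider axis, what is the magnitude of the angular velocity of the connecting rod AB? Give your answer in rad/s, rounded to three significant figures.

40.4

ω = 138.5 rad/s (converted from 1323 rpm).
The rod makes angle φ with the slider axis where L sinφ = r sinθ; differentiating, L cosφ·φ̇ = r ω cosθ.
L cosφ = √(L² − r² sin²θ) = 0.16176 m.
|ω_rod| = r ω |cosθ| / √(L² − r² sin²θ) = 0.0654·138.5·0.72055/0.16176 = 40.36 rad/s.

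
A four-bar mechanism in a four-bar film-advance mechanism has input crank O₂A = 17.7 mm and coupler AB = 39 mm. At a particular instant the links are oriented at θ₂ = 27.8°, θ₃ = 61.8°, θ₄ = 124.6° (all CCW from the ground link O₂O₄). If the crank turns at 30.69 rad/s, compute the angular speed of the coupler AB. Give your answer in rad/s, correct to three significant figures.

15.6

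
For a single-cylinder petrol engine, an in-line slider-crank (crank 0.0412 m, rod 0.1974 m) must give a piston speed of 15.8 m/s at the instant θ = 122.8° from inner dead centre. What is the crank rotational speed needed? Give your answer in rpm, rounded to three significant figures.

For an in-line slider-crank, |v_piston| = rω|sinθ|·[1 + r cosθ/√(L² − r² sin²θ)].
With r = 0.0412 m, L = 0.1974 m, θ = 122.8°: the bracketed kinematic factor |dx/dθ| = 0.030654 m.
ω = v/|dx/dθ| = 15.8/0.030654 = 515.43 rad/s.
N = 60ω/(2π) = 4922 rpm.

4920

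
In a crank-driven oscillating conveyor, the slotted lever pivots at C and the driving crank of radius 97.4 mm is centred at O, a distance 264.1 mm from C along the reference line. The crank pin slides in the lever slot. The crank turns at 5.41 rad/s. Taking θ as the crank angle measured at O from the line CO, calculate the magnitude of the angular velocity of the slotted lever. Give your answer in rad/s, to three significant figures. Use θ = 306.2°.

1.22

ω = 5.41 rad/s
Crank pin A relative to C: A = (d + r cosθ, r sinθ); lever angle φ = atan2(r sinθ, d + r cosθ).
Differentiating tanφ: φ̇ = rω(d cosθ + r)/(d² + r² + 2dr cosθ).
d² + r² + 2dr cosθ = |CA|² = 0.10962 m²;  d cosθ + r = +0.25338 m.
|ω_lever| = |0.0974·5.41·+0.25338| / 0.10962 = 1.218 rad/s.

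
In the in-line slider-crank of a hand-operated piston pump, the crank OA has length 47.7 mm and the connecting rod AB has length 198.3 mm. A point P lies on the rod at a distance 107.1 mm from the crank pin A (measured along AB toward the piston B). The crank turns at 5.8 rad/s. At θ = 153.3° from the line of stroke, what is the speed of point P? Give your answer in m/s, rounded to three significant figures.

0.158

ω = 5.8 rad/s.  Crank-pin speed |V_A| = rω = 0.27666 m/s, perpendicular to OA.
Rod angle: sinφ = −(r/L) sinθ ⇒ φ = -6.205°; ω_rod = −rω cosθ/√(L²−r²sin²θ) = +1.2537 rad/s.
V_P = V_A + ω_rod × AP, with AP = 0.1071 m along the rod.
Components: V_Px = −rω sinθ − a·ω_rod·sinφ = -0.1098 m/s;  V_Py = rω cosθ + a·ω_rod·cosφ = -0.11367 m/s.
|V_P| = √(V_Px² + V_Py²) = 0.15804 m/s.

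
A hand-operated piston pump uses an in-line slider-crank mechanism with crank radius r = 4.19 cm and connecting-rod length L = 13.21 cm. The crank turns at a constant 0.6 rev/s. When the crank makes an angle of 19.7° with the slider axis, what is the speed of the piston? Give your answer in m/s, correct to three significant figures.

0.0692

ω = 2π·0.6 = 3.77 rad/s
For an in-line slider-crank, x = r cosθ + √(L² − r² sin²θ), so v = −rω sinθ·[1 + r cosθ/√(L² − r² sin²θ)].
With r = 0.0419 m, L = 0.1321 m, θ = 19.7°: √(L² − r² sin²θ) = 0.13134 m.
v = −0.0419·3.77·0.33710·[1 + 0.0419·0.94147/0.13134] = -0.06924 m/s.
|v| = 0.06924 m/s.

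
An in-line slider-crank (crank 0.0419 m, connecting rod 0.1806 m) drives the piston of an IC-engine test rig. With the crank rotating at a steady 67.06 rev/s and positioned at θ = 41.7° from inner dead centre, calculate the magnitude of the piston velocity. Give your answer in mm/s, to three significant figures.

13800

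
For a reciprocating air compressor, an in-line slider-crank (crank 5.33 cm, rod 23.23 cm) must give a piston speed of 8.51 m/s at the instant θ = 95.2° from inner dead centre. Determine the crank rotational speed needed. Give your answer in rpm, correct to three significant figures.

For an in-line slider-crank, |v_piston| = rω|sinθ|·[1 + r cosθ/√(L² − r² sin²θ)].
With r = 0.0533 m, L = 0.2323 m, θ = 95.2°: the bracketed kinematic factor |dx/dθ| = 0.051947 m.
ω = v/|dx/dθ| = 8.51/0.051947 = 163.82 rad/s.
N = 60ω/(2π) = 1564.4 rpm.

1560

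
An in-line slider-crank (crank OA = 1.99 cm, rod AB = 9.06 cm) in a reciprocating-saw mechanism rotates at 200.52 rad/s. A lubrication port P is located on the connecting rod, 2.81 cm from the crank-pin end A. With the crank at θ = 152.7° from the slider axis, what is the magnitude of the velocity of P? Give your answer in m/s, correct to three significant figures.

2.99

ω = 200.5 rad/s.  Crank-pin speed |V_A| = rω = 3.9903 m/s, perpendicular to OA.
Rod angle: sinφ = −(r/L) sinθ ⇒ φ = -5.782°; ω_rod = −rω cosθ/√(L²−r²sin²θ) = +39.338 rad/s.
V_P = V_A + ω_rod × AP, with AP = 0.0281 m along the rod.
Components: V_Px = −rω sinθ − a·ω_rod·sinφ = -1.7188 m/s;  V_Py = rω cosθ + a·ω_rod·cosφ = -2.4461 m/s.
|V_P| = √(V_Px² + V_Py²) = 2.9896 m/s.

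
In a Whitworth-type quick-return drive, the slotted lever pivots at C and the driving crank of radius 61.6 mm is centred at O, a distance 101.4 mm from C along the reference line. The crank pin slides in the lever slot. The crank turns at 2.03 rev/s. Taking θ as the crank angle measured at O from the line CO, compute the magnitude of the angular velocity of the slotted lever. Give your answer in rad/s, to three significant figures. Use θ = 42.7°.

4.60

ω = 12.75 rad/s (from 2.03 rev/s).
Crank pin A relative to C: A = (d + r cosθ, r sinθ); lever angle φ = atan2(r sinθ, d + r cosθ).
Differentiating tanφ: φ̇ = rω(d cosθ + r)/(d² + r² + 2dr cosθ).
d² + r² + 2dr cosθ = |CA|² = 0.0232574 m²;  d cosθ + r = +0.13612 m.
|ω_lever| = |0.0616·12.75·+0.13612| / 0.0232574 = 4.5985 rad/s.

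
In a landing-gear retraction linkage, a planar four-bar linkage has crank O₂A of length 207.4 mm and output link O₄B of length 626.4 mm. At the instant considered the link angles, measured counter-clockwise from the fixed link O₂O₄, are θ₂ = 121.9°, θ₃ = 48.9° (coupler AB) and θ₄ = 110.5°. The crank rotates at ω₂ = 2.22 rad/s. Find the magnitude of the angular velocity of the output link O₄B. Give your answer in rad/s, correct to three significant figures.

0.799

ω₂ = 2.22 rad/s
Differentiating the loop-closure r₂e^{iθ₂}+r₃e^{iθ₃}=r₁+r₄e^{iθ₄} gives r₂ω₂e^{iθ₂}+r₃ω₃e^{iθ₃}=r₄ω₄e^{iθ₄}.
Eliminating the other unknown: ω₄ = r₂ω₂ sin(θ₂−θ₃) / [r₄ sin(θ₄−θ₃)].
Numerator sine = +0.95630; denominator sine = +0.87965.
Result = 0.2074·2.22·(+0.95630) / (0.6264·(+0.87965)) = +0.79909 rad/s; magnitude 0.79909 rad/s.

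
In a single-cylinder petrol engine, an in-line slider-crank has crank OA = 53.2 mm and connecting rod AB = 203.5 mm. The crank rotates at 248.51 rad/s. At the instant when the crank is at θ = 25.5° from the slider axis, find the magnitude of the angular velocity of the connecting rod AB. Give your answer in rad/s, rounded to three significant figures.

ω = 248.5 rad/s
The rod makes angle φ with the slider axis where L sinφ = r sinθ; differentiating, L cosφ·φ̇ = r ω cosθ.
L cosφ = √(L² − r² sin²θ) = 0.20221 m.
|ω_rod| = r ω |cosθ| / √(L² − r² sin²θ) = 0.0532·248.5·0.90259/0.20221 = 59.013 rad/s.

59.0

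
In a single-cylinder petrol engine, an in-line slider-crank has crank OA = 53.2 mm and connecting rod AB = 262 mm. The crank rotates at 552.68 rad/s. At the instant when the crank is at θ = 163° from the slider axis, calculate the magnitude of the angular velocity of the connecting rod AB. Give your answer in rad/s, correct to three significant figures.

108

ω = 552.7 rad/s
The rod makes angle φ with the slider axis where L sinφ = r sinθ; differentiating, L cosφ·φ̇ = r ω cosθ.
L cosφ = √(L² − r² sin²θ) = 0.26154 m.
|ω_rod| = r ω |cosθ| / √(L² − r² sin²θ) = 0.0532·552.7·0.95630/0.26154 = 107.51 rad/s.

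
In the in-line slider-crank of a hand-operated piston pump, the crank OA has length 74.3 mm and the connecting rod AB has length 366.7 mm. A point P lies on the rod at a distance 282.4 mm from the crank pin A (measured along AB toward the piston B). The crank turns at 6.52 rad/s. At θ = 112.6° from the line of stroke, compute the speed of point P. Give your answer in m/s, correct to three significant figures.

ω = 6.52 rad/s.  Crank-pin speed |V_A| = rω = 0.48444 m/s, perpendicular to OA.
Rod angle: sinφ = −(r/L) sinθ ⇒ φ = -10.781°; ω_rod = −rω cosθ/√(L²−r²sin²θ) = +0.5168 rad/s.
V_P = V_A + ω_rod × AP, with AP = 0.2824 m along the rod.
Components: V_Px = −rω sinθ − a·ω_rod·sinφ = -0.41994 m/s;  V_Py = rω cosθ + a·ω_rod·cosφ = -0.042797 m/s.
|V_P| = √(V_Px² + V_Py²) = 0.42211 m/s.

0.422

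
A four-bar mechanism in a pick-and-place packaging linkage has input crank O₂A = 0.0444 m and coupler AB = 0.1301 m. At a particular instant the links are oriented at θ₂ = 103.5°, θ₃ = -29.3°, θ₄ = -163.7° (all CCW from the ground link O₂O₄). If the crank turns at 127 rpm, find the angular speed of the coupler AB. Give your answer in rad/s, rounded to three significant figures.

ω₂ = 13.3 rad/s (from 127 rpm).
Differentiating the loop-closure r₂e^{iθ₂}+r₃e^{iθ₃}=r₁+r₄e^{iθ₄} gives r₂ω₂e^{iθ₂}+r₃ω₃e^{iθ₃}=r₄ω₄e^{iθ₄}.
Eliminating the other unknown: ω₃ = r₂ω₂ sin(θ₄−θ₂) / [r₃ sin(θ₃−θ₄)].
Numerator sine = +0.99881; denominator sine = +0.71447.
Result = 0.0444·13.3·(+0.99881) / (0.1301·(+0.71447)) = +6.345 rad/s; magnitude 6.345 rad/s.

6.35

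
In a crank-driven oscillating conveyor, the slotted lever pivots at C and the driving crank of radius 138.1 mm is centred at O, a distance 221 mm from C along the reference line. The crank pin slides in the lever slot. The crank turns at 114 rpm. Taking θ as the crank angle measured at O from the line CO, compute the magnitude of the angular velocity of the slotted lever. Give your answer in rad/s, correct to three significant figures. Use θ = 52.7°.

4.28

ω = 11.94 rad/s (from 114 rpm).
Crank pin A relative to C: A = (d + r cosθ, r sinθ); lever angle φ = atan2(r sinθ, d + r cosθ).
Differentiating tanφ: φ̇ = rω(d cosθ + r)/(d² + r² + 2dr cosθ).
d² + r² + 2dr cosθ = |CA|² = 0.104902 m²;  d cosθ + r = +0.27202 m.
|ω_lever| = |0.1381·11.94·+0.27202| / 0.104902 = 4.2751 rad/s.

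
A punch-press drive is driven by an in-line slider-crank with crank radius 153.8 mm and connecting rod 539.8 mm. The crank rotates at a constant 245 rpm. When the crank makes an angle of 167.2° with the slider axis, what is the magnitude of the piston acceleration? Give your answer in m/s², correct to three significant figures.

ω = 2π·245/60 = 25.66 rad/s
x(θ) = r cosθ + √(L² − r² sin²θ); with ω constant, a = ω²·d²x/dθ².
d²x/dθ² = −r cosθ − r²(cos2θ)/√u − r⁴ sin²2θ/(4u^{3/2}),  u = L² − r² sin²θ = 0.290223 m².
Substituting r = 0.1538 m, L = 0.5398 m, θ = 167.2°: d²x/dθ² = +0.11021 m.
a = ω²·d²x/dθ² = (25.66)²·(+0.11021) = +72.547 m/s²;  |a| = 72.547 m/s².

72.5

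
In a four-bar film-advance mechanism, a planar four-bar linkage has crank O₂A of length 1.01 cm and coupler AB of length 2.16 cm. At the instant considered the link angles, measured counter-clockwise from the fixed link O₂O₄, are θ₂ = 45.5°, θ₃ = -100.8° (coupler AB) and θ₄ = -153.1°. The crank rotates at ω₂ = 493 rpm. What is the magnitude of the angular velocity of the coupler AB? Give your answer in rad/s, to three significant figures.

9.73

ω₂ = 51.63 rad/s (from 493 rpm).
Differentiating the loop-closure r₂e^{iθ₂}+r₃e^{iθ₃}=r₁+r₄e^{iθ₄} gives r₂ω₂e^{iθ₂}+r₃ω₃e^{iθ₃}=r₄ω₄e^{iθ₄}.
Eliminating the other unknown: ω₃ = r₂ω₂ sin(θ₄−θ₂) / [r₃ sin(θ₃−θ₄)].
Numerator sine = +0.31896; denominator sine = +0.79122.
Result = 0.0101·51.63·(+0.31896) / (0.0216·(+0.79122)) = +9.7315 rad/s; magnitude 9.7315 rad/s.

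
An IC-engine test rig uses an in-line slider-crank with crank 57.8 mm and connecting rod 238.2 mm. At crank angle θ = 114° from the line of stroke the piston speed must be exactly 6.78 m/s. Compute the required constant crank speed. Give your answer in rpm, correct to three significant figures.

1360

For an in-line slider-crank, |v_piston| = rω|sinθ|·[1 + r cosθ/√(L² − r² sin²θ)].
With r = 0.0578 m, L = 0.2382 m, θ = 114°: the bracketed kinematic factor |dx/dθ| = 0.047459 m.
ω = v/|dx/dθ| = 6.78/0.047459 = 142.86 rad/s.
N = 60ω/(2π) = 1364.2 rpm.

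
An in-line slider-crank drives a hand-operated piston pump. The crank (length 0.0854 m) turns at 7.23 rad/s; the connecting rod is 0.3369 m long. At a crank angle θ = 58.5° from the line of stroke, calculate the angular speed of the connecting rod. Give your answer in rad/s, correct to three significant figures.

0.981

ω = 7.23 rad/s
The rod makes angle φ with the slider axis where L sinφ = r sinθ; differentiating, L cosφ·φ̇ = r ω cosθ.
L cosφ = √(L² − r² sin²θ) = 0.32894 m.
|ω_rod| = r ω |cosθ| / √(L² − r² sin²θ) = 0.0854·7.23·0.52250/0.32894 = 0.98077 rad/s.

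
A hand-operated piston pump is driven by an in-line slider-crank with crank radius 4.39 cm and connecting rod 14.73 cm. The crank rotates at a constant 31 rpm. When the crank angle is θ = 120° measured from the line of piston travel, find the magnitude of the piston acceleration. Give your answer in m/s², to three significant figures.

0.300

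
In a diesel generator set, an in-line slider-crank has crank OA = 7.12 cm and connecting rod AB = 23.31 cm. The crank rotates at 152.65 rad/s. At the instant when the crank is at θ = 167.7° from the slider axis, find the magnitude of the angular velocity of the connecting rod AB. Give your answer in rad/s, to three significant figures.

ω = 152.7 rad/s
The rod makes angle φ with the slider axis where L sinφ = r sinθ; differentiating, L cosφ·φ̇ = r ω cosθ.
L cosφ = √(L² − r² sin²θ) = 0.23261 m.
|ω_rod| = r ω |cosθ| / √(L² − r² sin²θ) = 0.0712·152.7·0.97705/0.23261 = 45.653 rad/s.

45.7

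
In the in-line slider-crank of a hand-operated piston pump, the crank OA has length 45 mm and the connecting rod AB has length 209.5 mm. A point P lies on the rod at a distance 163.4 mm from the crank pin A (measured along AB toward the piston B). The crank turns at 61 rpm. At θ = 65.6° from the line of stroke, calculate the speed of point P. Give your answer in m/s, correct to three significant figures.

0.281

ω = 6.388 rad/s.  Crank-pin speed |V_A| = rω = 0.28746 m/s, perpendicular to OA.
Rod angle: sinφ = −(r/L) sinθ ⇒ φ = -11.280°; ω_rod = −rω cosθ/√(L²−r²sin²θ) = -0.57799 rad/s.
V_P = V_A + ω_rod × AP, with AP = 0.1634 m along the rod.
Components: V_Px = −rω sinθ − a·ω_rod·sinφ = -0.28026 m/s;  V_Py = rω cosθ + a·ω_rod·cosφ = +0.02613 m/s.
|V_P| = √(V_Px² + V_Py²) = 0.28147 m/s.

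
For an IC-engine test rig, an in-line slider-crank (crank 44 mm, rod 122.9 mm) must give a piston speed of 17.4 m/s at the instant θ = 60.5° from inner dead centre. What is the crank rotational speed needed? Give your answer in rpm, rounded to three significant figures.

For an in-line slider-crank, |v_piston| = rω|sinθ|·[1 + r cosθ/√(L² − r² sin²θ)].
With r = 0.044 m, L = 0.1229 m, θ = 60.5°: the bracketed kinematic factor |dx/dθ| = 0.045401 m.
ω = v/|dx/dθ| = 17.4/0.045401 = 383.25 rad/s.
N = 60ω/(2π) = 3659.8 rpm.

3660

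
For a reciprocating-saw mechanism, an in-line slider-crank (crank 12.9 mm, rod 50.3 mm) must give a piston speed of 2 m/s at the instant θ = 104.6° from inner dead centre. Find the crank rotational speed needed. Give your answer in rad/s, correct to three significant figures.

For an in-line slider-crank, |v_piston| = rω|sinθ|·[1 + r cosθ/√(L² − r² sin²θ)].
With r = 0.0129 m, L = 0.0503 m, θ = 104.6°: the bracketed kinematic factor |dx/dθ| = 0.01165 m.
ω = v/|dx/dθ| = 2/0.01165 = 171.67 rad/s.

172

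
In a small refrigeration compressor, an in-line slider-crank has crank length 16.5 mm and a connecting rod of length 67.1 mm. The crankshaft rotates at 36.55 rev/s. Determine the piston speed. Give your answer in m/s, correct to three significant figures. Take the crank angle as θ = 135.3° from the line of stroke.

2.19

ω = 2π·36.5 = 229.7 rad/s
For an in-line slider-crank, x = r cosθ + √(L² − r² sin²θ), so v = −rω sinθ·[1 + r cosθ/√(L² − r² sin²θ)].
With r = 0.0165 m, L = 0.0671 m, θ = 135.3°: √(L² − r² sin²θ) = 0.066089 m.
v = −0.0165·229.7·0.70339·[1 + 0.0165·-0.71080/0.066089] = -2.1923 m/s.
|v| = 2.1923 m/s.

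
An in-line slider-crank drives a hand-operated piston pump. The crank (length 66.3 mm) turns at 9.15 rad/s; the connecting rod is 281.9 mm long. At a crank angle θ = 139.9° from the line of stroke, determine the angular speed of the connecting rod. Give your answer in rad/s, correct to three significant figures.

ω = 9.15 rad/s
The rod makes angle φ with the slider axis where L sinφ = r sinθ; differentiating, L cosφ·φ̇ = r ω cosθ.
L cosφ = √(L² − r² sin²θ) = 0.27865 m.
|ω_rod| = r ω |cosθ| / √(L² − r² sin²θ) = 0.0663·9.15·0.76492/0.27865 = 1.6653 rad/s.

1.67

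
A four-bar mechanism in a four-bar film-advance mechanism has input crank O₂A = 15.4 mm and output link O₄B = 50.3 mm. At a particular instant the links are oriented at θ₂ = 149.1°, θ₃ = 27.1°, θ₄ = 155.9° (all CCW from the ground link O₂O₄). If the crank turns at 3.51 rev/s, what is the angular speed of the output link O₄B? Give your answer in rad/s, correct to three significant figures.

7.35

ω₂ = 22.05 rad/s (from 3.51 rev/s).
Differentiating the loop-closure r₂e^{iθ₂}+r₃e^{iθ₃}=r₁+r₄e^{iθ₄} gives r₂ω₂e^{iθ₂}+r₃ω₃e^{iθ₃}=r₄ω₄e^{iθ₄}.
Eliminating the other unknown: ω₄ = r₂ω₂ sin(θ₂−θ₃) / [r₄ sin(θ₄−θ₃)].
Numerator sine = +0.84805; denominator sine = +0.77934.
Result = 0.0154·22.05·(+0.84805) / (0.0503·(+0.77934)) = +7.3474 rad/s; magnitude 7.3474 rad/s.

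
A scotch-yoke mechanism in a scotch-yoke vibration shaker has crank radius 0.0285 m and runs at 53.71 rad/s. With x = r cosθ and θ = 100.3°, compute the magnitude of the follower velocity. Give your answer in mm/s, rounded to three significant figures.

1510

ω = 53.71 rad/s
x = r cosθ ⇒ ẋ = −rω sinθ.
|v| = rω|sinθ| = 0.0285·53.71·|sin 100.3°| = 1.5061 m/s = 1506.1 mm/s.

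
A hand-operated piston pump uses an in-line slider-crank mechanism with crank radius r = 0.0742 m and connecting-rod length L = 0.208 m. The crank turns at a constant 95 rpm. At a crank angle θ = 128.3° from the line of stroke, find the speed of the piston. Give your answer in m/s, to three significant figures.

ω = 2π·95/60 = 9.948 rad/s
For an in-line slider-crank, x = r cosθ + √(L² − r² sin²θ), so v = −rω sinθ·[1 + r cosθ/√(L² − r² sin²θ)].
With r = 0.0742 m, L = 0.208 m, θ = 128.3°: √(L² − r² sin²θ) = 0.19968 m.
v = −0.0742·9.948·0.78478·[1 + 0.0742·-0.61978/0.19968] = -0.44588 m/s.
|v| = 0.44588 m/s.

0.446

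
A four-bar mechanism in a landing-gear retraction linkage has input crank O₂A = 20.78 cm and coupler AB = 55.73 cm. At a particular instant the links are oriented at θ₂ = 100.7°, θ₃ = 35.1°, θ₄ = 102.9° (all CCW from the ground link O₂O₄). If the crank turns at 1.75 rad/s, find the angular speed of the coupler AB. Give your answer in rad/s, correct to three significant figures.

0.0271

ω₂ = 1.75 rad/s
Differentiating the loop-closure r₂e^{iθ₂}+r₃e^{iθ₃}=r₁+r₄e^{iθ₄} gives r₂ω₂e^{iθ₂}+r₃ω₃e^{iθ₃}=r₄ω₄e^{iθ₄}.
Eliminating the other unknown: ω₃ = r₂ω₂ sin(θ₄−θ₂) / [r₃ sin(θ₃−θ₄)].
Numerator sine = +0.03839; denominator sine = -0.92587.
Result = 0.2078·1.75·(+0.03839) / (0.5573·(-0.92587)) = -0.027054 rad/s; magnitude 0.027054 rad/s.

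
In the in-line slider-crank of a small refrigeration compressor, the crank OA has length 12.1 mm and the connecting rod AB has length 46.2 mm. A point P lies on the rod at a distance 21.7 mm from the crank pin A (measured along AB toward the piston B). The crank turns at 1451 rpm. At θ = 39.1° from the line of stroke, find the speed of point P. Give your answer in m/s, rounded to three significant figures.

1.48

ω = 151.9 rad/s.  Crank-pin speed |V_A| = rω = 1.8386 m/s, perpendicular to OA.
Rod angle: sinφ = −(r/L) sinθ ⇒ φ = -9.508°; ω_rod = −rω cosθ/√(L²−r²sin²θ) = -31.314 rad/s.
V_P = V_A + ω_rod × AP, with AP = 0.0217 m along the rod.
Components: V_Px = −rω sinθ − a·ω_rod·sinφ = -1.2718 m/s;  V_Py = rω cosθ + a·ω_rod·cosφ = +0.75665 m/s.
|V_P| = √(V_Px² + V_Py²) = 1.4798 m/s.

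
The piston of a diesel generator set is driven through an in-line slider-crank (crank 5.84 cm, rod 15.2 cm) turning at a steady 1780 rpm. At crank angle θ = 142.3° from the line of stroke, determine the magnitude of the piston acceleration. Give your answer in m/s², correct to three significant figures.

ω = 2π·1780/60 = 186.4 rad/s
x(θ) = r cosθ + √(L² − r² sin²θ); with ω constant, a = ω²·d²x/dθ².
d²x/dθ² = −r cosθ − r²(cos2θ)/√u − r⁴ sin²2θ/(4u^{3/2}),  u = L² − r² sin²θ = 0.0218286 m².
Substituting r = 0.0584 m, L = 0.152 m, θ = 142.3°: d²x/dθ² = +0.039544 m.
a = ω²·d²x/dθ² = (186.4)²·(+0.039544) = +1374 m/s²;  |a| = 1374 m/s².

1370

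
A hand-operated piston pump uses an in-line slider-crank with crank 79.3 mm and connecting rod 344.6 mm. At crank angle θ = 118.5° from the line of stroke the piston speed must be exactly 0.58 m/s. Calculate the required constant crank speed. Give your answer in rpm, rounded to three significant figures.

For an in-line slider-crank, |v_piston| = rω|sinθ|·[1 + r cosθ/√(L² − r² sin²θ)].
With r = 0.0793 m, L = 0.3446 m, θ = 118.5°: the bracketed kinematic factor |dx/dθ| = 0.061876 m.
ω = v/|dx/dθ| = 0.58/0.061876 = 9.3735 rad/s.
N = 60ω/(2π) = 89.511 rpm.

89.5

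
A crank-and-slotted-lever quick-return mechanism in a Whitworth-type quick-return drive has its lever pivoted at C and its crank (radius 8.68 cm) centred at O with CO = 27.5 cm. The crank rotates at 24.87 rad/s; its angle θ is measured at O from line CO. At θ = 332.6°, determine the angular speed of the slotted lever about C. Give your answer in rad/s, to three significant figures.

ω = 24.87 rad/s
Crank pin A relative to C: A = (d + r cosθ, r sinθ); lever angle φ = atan2(r sinθ, d + r cosθ).
Differentiating tanφ: φ̇ = rω(d cosθ + r)/(d² + r² + 2dr cosθ).
d² + r² + 2dr cosθ = |CA|² = 0.125544 m²;  d cosθ + r = +0.33095 m.
|ω_lever| = |0.0868·24.87·+0.33095| / 0.125544 = 5.6907 rad/s.

5.69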